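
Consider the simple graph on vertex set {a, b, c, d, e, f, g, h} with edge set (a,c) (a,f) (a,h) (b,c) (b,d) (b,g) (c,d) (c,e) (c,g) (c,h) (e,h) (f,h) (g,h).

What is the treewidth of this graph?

A width-2 tree decomposition is:
Bags: B1 = {c, g, h}  B2 = {b, c, g}  B3 = {b, c, d}  B4 = {a, c, h}  B5 = {c, e, h}  B6 = {a, f, h}
Tree: B1–B2, B2–B3, B1–B4, B4–B5, B4–B6
The largest bag has 3 vertices, giving width 2; this decomposition certifies tw(G) ≤ 2. On the other hand G contains the 3-clique {b, c, d}. A clique must lie in a single bag of any decomposition, so no decomposition can have width below 2. Therefore the treewidth is 2.

2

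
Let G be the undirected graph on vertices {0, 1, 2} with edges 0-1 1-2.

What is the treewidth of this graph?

A width-1 tree decomposition is:
Bags: B1 = {1, 2}  B2 = {0, 1}
Tree: B1–B2
Every bag has size at most 2, so the width is 2 − 1 = 1 and tw(G) ≤ 1. G has an edge, so its treewidth is at least 1. The upper and lower bounds meet at 1, so that is the treewidth.

1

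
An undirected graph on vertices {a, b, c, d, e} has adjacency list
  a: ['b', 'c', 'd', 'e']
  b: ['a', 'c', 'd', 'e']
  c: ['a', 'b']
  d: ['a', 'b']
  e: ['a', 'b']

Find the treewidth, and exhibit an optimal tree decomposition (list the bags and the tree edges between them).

The largest bag has 3 vertices, giving width 2; this decomposition certifies tw(G) ≤ 2. Conversely, {a, b, d} is a clique of size 3, and the vertices of any clique must share a bag in every tree decomposition; so some bag has ≥ 3 vertices and tw(G) ≥ 2. Combining the bounds, tw(G) = 2.

Treewidth 2.
Bags: B1 = {a, b, d}  B2 = {a, b, e}  B3 = {a, b, c}
Tree: B1–B2, B2–B3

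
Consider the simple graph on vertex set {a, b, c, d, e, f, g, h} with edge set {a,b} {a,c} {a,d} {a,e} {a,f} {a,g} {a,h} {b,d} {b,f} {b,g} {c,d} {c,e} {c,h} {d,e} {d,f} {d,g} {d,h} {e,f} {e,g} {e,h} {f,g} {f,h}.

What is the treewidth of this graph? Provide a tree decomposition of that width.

Treewidth 4.
One optimal decomposition is:
Bags: B1 = {a, d, e, f, h}  B2 = {a, d, e, f, g}  B3 = {a, c, d, e, h}  B4 = {a, b, d, f, g}
Tree: B1–B2, B1–B3, B2–B4

Each bag holds 5 vertices, so the decomposition has width 4, which upper-bounds the treewidth. For the lower bound, the 5 vertices {a, c, d, e, h} are pairwise adjacent, and any tree decomposition puts a clique entirely inside one bag — forcing width ≥ 4. The upper and lower bounds meet at 4, so that is the treewidth.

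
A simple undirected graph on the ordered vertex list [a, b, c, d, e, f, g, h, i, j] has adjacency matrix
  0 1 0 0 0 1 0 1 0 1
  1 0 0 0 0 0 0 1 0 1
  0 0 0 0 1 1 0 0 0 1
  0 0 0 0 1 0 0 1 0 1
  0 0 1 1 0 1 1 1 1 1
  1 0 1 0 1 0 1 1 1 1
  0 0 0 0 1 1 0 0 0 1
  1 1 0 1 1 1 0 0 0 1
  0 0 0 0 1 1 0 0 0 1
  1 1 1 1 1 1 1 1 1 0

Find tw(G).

3

A width-3 tree decomposition is:
Bags: B1 = {a, f, h, j}  B2 = {e, f, h, j}  B3 = {e, f, i, j}  B4 = {c, e, f, j}  B5 = {e, f, g, j}  B6 = {a, b, h, j}  B7 = {d, e, h, j}
Tree: B1–B2, B2–B3, B3–B4, B3–B5, B1–B6, B2–B7
The largest bag has 4 vertices, giving width 3; this decomposition certifies tw(G) ≤ 3. Conversely, {d, e, h, j} is a clique of size 4, and the vertices of any clique must share a bag in every tree decomposition; so some bag has ≥ 4 vertices and tw(G) ≥ 3. Combining the bounds, tw(G) = 3.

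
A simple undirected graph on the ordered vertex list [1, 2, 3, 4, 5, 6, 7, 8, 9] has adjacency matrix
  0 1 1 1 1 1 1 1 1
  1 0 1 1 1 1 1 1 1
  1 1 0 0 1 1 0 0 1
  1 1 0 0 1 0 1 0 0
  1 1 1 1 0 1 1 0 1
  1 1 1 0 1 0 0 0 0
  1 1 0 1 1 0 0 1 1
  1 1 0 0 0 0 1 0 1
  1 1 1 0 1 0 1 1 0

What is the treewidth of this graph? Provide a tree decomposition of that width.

The largest bag has 5 vertices, giving width 4; this decomposition certifies tw(G) ≤ 4. Conversely, {1, 2, 7, 8, 9} is a clique of size 5, and the vertices of any clique must share a bag in every tree decomposition; so some bag has ≥ 5 vertices and tw(G) ≥ 4. The upper and lower bounds meet at 4, so that is the treewidth.

Treewidth 4.
One such decomposition:
Bags: B1 = {1, 2, 3, 5, 6}  B2 = {1, 2, 3, 5, 9}  B3 = {1, 2, 5, 7, 9}  B4 = {1, 2, 4, 5, 7}  B5 = {1, 2, 7, 8, 9}
Tree: B1–B2, B2–B3, B3–B4, B3–B5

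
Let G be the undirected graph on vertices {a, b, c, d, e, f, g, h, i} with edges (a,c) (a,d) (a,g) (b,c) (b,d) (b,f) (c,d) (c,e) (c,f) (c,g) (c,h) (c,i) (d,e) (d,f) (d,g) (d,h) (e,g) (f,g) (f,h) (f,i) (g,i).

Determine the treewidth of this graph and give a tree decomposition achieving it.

Treewidth 3.
Bags: B1 = {c, d, f, g}  B2 = {c, d, e, g}  B3 = {b, c, d, f}  B4 = {c, d, f, h}  B5 = {a, c, d, g}  B6 = {c, f, g, i}
Tree: B1–B2, B1–B3, B3–B4, B1–B5, B1–B6

The largest bag has 4 vertices, giving width 3; this decomposition certifies tw(G) ≤ 3. For the lower bound, the 4 vertices {a, c, d, g} are pairwise adjacent, and any tree decomposition puts a clique entirely inside one bag — forcing width ≥ 3. Therefore the treewidth is 3.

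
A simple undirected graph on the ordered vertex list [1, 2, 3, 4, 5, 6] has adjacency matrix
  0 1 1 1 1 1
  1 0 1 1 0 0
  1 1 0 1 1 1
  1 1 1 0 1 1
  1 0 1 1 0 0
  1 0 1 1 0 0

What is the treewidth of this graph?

A width-3 tree decomposition is:
Bags: B1 = {1, 3, 4, 5}  B2 = {1, 3, 4, 6}  B3 = {1, 2, 3, 4}
Tree: B1–B2, B2–B3
Each bag holds 4 vertices, so the decomposition has width 3, which upper-bounds the treewidth. Conversely, {1, 2, 3, 4} is a clique of size 4, and the vertices of any clique must share a bag in every tree decomposition; so some bag has ≥ 4 vertices and tw(G) ≥ 3. Therefore the treewidth is 3.

3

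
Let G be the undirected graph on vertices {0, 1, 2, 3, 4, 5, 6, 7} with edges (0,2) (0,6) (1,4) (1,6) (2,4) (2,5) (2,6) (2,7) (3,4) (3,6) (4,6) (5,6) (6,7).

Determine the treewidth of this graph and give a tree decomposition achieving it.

Every bag has size at most 3, so the width is 3 − 1 = 2 and tw(G) ≤ 2. For the lower bound, the 3 vertices {1, 4, 6} are pairwise adjacent, and any tree decomposition puts a clique entirely inside one bag — forcing width ≥ 2. Therefore the treewidth is 2.

Treewidth 2.
Bags: B1 = {2, 4, 6}  B2 = {1, 4, 6}  B3 = {3, 4, 6}  B4 = {2, 6, 7}  B5 = {2, 5, 6}  B6 = {0, 2, 6}
Tree: B1–B2, B1–B3, B1–B4, B1–B5, B1–B6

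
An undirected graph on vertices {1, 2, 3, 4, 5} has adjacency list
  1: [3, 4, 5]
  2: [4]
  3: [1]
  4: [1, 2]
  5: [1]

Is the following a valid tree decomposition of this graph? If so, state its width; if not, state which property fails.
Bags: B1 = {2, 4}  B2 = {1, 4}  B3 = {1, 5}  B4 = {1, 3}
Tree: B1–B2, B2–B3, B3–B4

Checking the three conditions: (i) the bags cover all of {1, 2, 3, 4, 5}; (ii) for each edge, some bag contains both endpoints; (iii) the bags containing any fixed vertex form a subtree. All hold, so the decomposition is valid with width 2 − 1 = 1.

Yes; width 1.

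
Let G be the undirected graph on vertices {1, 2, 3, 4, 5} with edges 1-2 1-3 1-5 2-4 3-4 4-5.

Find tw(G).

A width-2 tree decomposition is:
Bags: B1 = {1, 2, 4}  B2 = {1, 4, 5}  B3 = {1, 3, 4}
Tree: B1–B2, B2–B3
Each bag holds 3 vertices, so the decomposition has width 2, which upper-bounds the treewidth. For the lower bound, G contains the cycle 1–2–4–5–1, so G is not a forest; only forests have treewidth ≤ 1, hence tw(G) ≥ 2. Therefore the treewidth is 2.

2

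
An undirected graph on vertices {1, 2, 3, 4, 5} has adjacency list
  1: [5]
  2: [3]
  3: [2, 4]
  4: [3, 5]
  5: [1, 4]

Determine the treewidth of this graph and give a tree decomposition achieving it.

Each bag holds 2 vertices, so the decomposition has width 1, which upper-bounds the treewidth. Any graph with an edge has treewidth ≥ 1, and G has the edge 2–3. Combining the bounds, tw(G) = 1.

Treewidth 1.
One optimal decomposition is:
Bags: B1 = {2, 3}  B2 = {3, 4}  B3 = {4, 5}  B4 = {1, 5}
Tree: B1–B2, B2–B3, B3–B4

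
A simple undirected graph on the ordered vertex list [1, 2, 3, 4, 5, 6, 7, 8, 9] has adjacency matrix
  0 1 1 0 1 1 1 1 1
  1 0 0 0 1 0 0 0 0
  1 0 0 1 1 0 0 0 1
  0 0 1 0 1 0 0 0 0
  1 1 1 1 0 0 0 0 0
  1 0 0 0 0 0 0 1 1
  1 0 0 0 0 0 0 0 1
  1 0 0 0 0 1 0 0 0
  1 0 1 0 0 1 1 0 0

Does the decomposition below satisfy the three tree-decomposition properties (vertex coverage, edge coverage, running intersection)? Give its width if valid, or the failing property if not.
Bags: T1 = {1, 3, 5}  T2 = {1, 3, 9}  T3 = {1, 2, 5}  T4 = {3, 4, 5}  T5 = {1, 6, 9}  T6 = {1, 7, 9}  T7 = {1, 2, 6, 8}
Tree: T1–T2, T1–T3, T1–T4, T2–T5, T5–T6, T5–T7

No — bags containing vertex 2 are not connected in the tree.

A tree decomposition must satisfy three properties: every vertex lies in some bag; for every edge, both endpoints lie together in some bag; and for every vertex, the bags containing it form a connected subtree. Here bags containing vertex 2 are not connected in the tree, so the decomposition is invalid.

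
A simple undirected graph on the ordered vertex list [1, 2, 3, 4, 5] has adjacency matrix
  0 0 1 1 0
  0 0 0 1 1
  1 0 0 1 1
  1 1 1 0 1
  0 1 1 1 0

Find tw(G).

A width-2 tree decomposition is:
Bags: B1 = {3, 4, 5}  B2 = {2, 4, 5}  B3 = {1, 3, 4}
Tree: B1–B2, B1–B3
Every bag has size at most 3, so the width is 3 − 1 = 2 and tw(G) ≤ 2. On the other hand G contains the 3-clique {2, 4, 5}. A clique must lie in a single bag of any decomposition, so no decomposition can have width below 2. Hence tw(G) = 2 exactly.

2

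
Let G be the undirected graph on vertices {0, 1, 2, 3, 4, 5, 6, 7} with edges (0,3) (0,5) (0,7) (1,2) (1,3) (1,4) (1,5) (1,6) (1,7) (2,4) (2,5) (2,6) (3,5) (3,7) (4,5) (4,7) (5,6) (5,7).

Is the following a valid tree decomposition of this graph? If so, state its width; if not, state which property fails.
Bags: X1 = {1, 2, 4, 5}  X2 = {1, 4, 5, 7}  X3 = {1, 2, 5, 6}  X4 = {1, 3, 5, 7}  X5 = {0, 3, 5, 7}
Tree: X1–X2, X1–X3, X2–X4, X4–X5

Checking the three conditions: (i) the bags cover all of {0, 1, 2, 3, 4, 5, 6, 7}; (ii) for each edge, some bag contains both endpoints; (iii) the bags containing any fixed vertex form a subtree. All hold, so the decomposition is valid with width 4 − 1 = 3.

Yes; width 3.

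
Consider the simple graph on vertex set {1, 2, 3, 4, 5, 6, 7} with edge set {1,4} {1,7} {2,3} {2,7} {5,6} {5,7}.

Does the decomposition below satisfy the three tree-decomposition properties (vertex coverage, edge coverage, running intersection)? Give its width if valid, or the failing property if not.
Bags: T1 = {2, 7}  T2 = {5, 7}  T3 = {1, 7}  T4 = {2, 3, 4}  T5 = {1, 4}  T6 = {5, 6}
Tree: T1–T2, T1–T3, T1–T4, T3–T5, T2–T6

A tree decomposition must satisfy three properties: every vertex lies in some bag; for every edge, both endpoints lie together in some bag; and for every vertex, the bags containing it form a connected subtree. Here bags containing vertex 4 are not connected in the tree, so the decomposition is invalid.

No — bags containing vertex 4 are not connected in the tree.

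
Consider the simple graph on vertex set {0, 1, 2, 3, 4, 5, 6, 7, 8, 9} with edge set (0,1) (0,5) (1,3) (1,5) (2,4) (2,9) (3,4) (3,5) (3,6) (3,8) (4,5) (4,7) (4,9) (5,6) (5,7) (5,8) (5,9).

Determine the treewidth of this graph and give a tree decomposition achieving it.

Treewidth 2.
One such decomposition:
Bags: B1 = {3, 4, 5}  B2 = {4, 5, 9}  B3 = {3, 5, 8}  B4 = {1, 3, 5}  B5 = {2, 4, 9}  B6 = {4, 5, 7}  B7 = {0, 1, 5}  B8 = {3, 5, 6}
Tree: B1–B2, B1–B3, B1–B4, B2–B5, B2–B6, B4–B7, B4–B8

Each bag holds 3 vertices, so the decomposition has width 2, which upper-bounds the treewidth. For the lower bound, the 3 vertices {2, 4, 9} are pairwise adjacent, and any tree decomposition puts a clique entirely inside one bag — forcing width ≥ 2. Therefore the treewidth is 2.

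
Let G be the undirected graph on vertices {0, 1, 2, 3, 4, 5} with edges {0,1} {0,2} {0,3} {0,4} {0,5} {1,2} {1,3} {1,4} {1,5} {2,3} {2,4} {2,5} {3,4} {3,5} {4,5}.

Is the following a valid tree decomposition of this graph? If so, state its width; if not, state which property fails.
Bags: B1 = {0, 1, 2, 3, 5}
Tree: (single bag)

A tree decomposition must satisfy three properties: every vertex lies in some bag; for every edge, both endpoints lie together in some bag; and for every vertex, the bags containing it form a connected subtree. Here vertex 4 appears in no bag, so the decomposition is invalid.

No — vertex 4 appears in no bag.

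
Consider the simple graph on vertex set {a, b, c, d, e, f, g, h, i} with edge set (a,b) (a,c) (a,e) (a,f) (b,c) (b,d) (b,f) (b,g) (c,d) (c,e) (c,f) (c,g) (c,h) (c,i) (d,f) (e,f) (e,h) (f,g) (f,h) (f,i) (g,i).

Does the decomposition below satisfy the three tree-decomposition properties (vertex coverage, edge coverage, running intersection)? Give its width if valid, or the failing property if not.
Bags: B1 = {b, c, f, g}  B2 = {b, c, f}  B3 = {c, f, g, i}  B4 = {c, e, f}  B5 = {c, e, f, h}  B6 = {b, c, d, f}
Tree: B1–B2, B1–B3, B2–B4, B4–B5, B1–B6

No — vertex a appears in no bag.

A tree decomposition must satisfy three properties: every vertex lies in some bag; for every edge, both endpoints lie together in some bag; and for every vertex, the bags containing it form a connected subtree. Here vertex a appears in no bag, so the decomposition is invalid.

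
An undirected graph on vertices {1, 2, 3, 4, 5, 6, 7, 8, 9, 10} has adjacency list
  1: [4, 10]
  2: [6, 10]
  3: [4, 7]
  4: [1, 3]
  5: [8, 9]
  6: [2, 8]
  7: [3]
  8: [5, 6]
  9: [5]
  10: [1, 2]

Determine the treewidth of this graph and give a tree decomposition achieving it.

The largest bag has 2 vertices, giving width 1; this decomposition certifies tw(G) ≤ 1. G has an edge, so its treewidth is at least 1. Hence tw(G) = 1 exactly.

Treewidth 1.
One such decomposition:
Bags: B1 = {5, 9}  B2 = {5, 8}  B3 = {6, 8}  B4 = {2, 6}  B5 = {2, 10}  B6 = {1, 10}  B7 = {1, 4}  B8 = {3, 4}  B9 = {3, 7}
Tree: B1–B2, B2–B3, B3–B4, B4–B5, B5–B6, B6–B7, B7–B8, B8–B9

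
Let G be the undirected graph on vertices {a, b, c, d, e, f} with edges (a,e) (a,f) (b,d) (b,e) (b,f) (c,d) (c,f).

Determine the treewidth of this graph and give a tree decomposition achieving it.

Treewidth 2.
One optimal decomposition is:
Bags: B1 = {b, c, d}  B2 = {b, c, f}  B3 = {b, e, f}  B4 = {a, e, f}
Tree: B1–B2, B2–B3, B3–B4

Each bag holds 3 vertices, so the decomposition has width 2, which upper-bounds the treewidth. The edges d–c–f–b–d form a cycle, so G is not a tree and its treewidth is at least 2. The upper and lower bounds meet at 2, so that is the treewidth.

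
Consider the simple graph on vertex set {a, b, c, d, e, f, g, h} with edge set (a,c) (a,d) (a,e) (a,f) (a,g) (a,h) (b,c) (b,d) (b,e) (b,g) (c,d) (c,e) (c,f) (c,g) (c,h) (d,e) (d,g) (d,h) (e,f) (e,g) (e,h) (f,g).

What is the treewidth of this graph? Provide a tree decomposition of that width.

The largest bag has 5 vertices, giving width 4; this decomposition certifies tw(G) ≤ 4. For the lower bound, the 5 vertices {a, c, d, e, g} are pairwise adjacent, and any tree decomposition puts a clique entirely inside one bag — forcing width ≥ 4. Therefore the treewidth is 4.

Treewidth 4.
One optimal decomposition is:
Bags: B1 = {a, c, d, e, h}  B2 = {a, c, d, e, g}  B3 = {a, c, e, f, g}  B4 = {b, c, d, e, g}
Tree: B1–B2, B2–B3, B2–B4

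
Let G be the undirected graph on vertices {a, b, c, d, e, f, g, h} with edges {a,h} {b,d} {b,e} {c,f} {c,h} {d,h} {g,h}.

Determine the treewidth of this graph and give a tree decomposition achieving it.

The largest bag has 2 vertices, giving width 1; this decomposition certifies tw(G) ≤ 1. Any graph with an edge has treewidth ≥ 1, and G has the edge d–b. Hence tw(G) = 1 exactly.

Treewidth 1.
One such decomposition:
Bags: B1 = {b, d}  B2 = {d, h}  B3 = {c, h}  B4 = {c, f}  B5 = {a, h}  B6 = {b, e}  B7 = {g, h}
Tree: B1–B2, B2–B3, B3–B4, B2–B5, B1–B6, B2–B7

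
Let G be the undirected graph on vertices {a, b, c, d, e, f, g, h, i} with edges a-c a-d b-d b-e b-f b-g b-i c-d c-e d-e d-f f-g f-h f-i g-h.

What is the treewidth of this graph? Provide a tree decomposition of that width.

Treewidth 2.
Bags: B1 = {c, d, e}  B2 = {b, d, e}  B3 = {a, c, d}  B4 = {b, d, f}  B5 = {b, f, i}  B6 = {b, f, g}  B7 = {f, g, h}
Tree: B1–B2, B1–B3, B2–B4, B4–B5, B4–B6, B6–B7

Every bag has size at most 3, so the width is 3 − 1 = 2 and tw(G) ≤ 2. On the other hand G contains the 3-clique {c, d, e}. A clique must lie in a single bag of any decomposition, so no decomposition can have width below 2. The upper and lower bounds meet at 2, so that is the treewidth.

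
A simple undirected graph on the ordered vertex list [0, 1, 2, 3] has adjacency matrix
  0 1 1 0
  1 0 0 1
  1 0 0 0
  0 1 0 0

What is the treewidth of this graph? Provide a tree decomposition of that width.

Treewidth 1.
Bags: B1 = {1, 3}  B2 = {0, 1}  B3 = {0, 2}
Tree: B1–B2, B2–B3

The largest bag has 2 vertices, giving width 1; this decomposition certifies tw(G) ≤ 1. G has an edge, so its treewidth is at least 1. Hence tw(G) = 1 exactly.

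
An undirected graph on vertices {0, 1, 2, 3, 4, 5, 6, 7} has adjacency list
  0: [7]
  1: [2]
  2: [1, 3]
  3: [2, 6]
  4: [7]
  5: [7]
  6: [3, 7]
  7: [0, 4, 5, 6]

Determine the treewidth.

A width-1 tree decomposition is:
Bags: B1 = {3, 6}  B2 = {6, 7}  B3 = {0, 7}  B4 = {4, 7}  B5 = {5, 7}  B6 = {2, 3}  B7 = {1, 2}
Tree: B1–B2, B2–B3, B2–B4, B2–B5, B1–B6, B6–B7
Each bag holds 2 vertices, so the decomposition has width 1, which upper-bounds the treewidth. Any graph with an edge has treewidth ≥ 1, and G has the edge 6–3. The upper and lower bounds meet at 1, so that is the treewidth.

1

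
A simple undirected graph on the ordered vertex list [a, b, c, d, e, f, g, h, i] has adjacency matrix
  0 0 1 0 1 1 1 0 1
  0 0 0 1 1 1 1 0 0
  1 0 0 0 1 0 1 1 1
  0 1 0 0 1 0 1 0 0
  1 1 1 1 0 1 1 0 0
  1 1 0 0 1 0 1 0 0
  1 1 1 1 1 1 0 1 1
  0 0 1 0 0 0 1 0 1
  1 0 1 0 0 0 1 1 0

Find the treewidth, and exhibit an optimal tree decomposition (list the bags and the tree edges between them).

Treewidth 3.
One optimal decomposition is:
Bags: B1 = {b, e, f, g}  B2 = {b, d, e, g}  B3 = {a, e, f, g}  B4 = {a, c, e, g}  B5 = {a, c, g, i}  B6 = {c, g, h, i}
Tree: B1–B2, B1–B3, B3–B4, B4–B5, B5–B6

The largest bag has 4 vertices, giving width 3; this decomposition certifies tw(G) ≤ 3. Conversely, {b, d, e, g} is a clique of size 4, and the vertices of any clique must share a bag in every tree decomposition; so some bag has ≥ 4 vertices and tw(G) ≥ 3. The upper and lower bounds meet at 3, so that is the treewidth.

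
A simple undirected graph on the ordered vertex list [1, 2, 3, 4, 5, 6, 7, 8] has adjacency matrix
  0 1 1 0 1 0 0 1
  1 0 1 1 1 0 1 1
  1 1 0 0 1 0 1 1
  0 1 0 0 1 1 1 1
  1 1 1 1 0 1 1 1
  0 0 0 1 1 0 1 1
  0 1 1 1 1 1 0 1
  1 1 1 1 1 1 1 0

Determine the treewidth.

A width-4 tree decomposition is:
Bags: B1 = {2, 4, 5, 7, 8}  B2 = {2, 3, 5, 7, 8}  B3 = {1, 2, 3, 5, 8}  B4 = {4, 5, 6, 7, 8}
Tree: B1–B2, B2–B3, B1–B4
Every bag has size at most 5, so the width is 5 − 1 = 4 and tw(G) ≤ 4. On the other hand G contains the 5-clique {1, 2, 3, 5, 8}. A clique must lie in a single bag of any decomposition, so no decomposition can have width below 4. The upper and lower bounds meet at 4, so that is the treewidth.

4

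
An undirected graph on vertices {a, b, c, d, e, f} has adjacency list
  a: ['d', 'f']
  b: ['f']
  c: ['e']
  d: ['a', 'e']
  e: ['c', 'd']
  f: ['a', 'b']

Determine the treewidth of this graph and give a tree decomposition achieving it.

Every bag has size at most 2, so the width is 2 − 1 = 1 and tw(G) ≤ 1. Any graph with an edge has treewidth ≥ 1, and G has the edge c–e. Therefore the treewidth is 1.

Treewidth 1.
One such decomposition:
Bags: B1 = {c, e}  B2 = {d, e}  B3 = {a, d}  B4 = {a, f}  B5 = {b, f}
Tree: B1–B2, B2–B3, B3–B4, B4–B5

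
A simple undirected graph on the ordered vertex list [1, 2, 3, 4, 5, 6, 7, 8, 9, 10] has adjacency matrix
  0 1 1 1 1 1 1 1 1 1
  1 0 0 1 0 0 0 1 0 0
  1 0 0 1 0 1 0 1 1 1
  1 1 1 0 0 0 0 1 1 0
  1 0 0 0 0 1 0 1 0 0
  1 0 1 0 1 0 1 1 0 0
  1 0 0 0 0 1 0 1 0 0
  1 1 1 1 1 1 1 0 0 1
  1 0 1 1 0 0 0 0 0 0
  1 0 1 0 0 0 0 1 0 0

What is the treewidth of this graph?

A width-3 tree decomposition is:
Bags: B1 = {1, 3, 6, 8}  B2 = {1, 3, 4, 8}  B3 = {1, 2, 4, 8}  B4 = {1, 5, 6, 8}  B5 = {1, 3, 8, 10}  B6 = {1, 6, 7, 8}  B7 = {1, 3, 4, 9}
Tree: B1–B2, B2–B3, B1–B4, B2–B5, B1–B6, B2–B7
Each bag holds 4 vertices, so the decomposition has width 3, which upper-bounds the treewidth. For the lower bound, the 4 vertices {1, 2, 4, 8} are pairwise adjacent, and any tree decomposition puts a clique entirely inside one bag — forcing width ≥ 3. Therefore the treewidth is 3.

3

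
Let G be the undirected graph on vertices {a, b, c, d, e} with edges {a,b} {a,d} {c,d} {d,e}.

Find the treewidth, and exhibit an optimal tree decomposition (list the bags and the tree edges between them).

Every bag has size at most 2, so the width is 2 − 1 = 1 and tw(G) ≤ 1. G has an edge, so its treewidth is at least 1. Combining the bounds, tw(G) = 1.

Treewidth 1.
One such decomposition:
Bags: B1 = {a, d}  B2 = {d, e}  B3 = {c, d}  B4 = {a, b}
Tree: B1–B2, B1–B3, B1–B4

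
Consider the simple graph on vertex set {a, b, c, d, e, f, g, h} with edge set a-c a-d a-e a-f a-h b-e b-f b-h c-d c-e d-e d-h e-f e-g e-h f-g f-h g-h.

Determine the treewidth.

A width-3 tree decomposition is:
Bags: B1 = {a, e, f, h}  B2 = {e, f, g, h}  B3 = {b, e, f, h}  B4 = {a, d, e, h}  B5 = {a, c, d, e}
Tree: B1–B2, B2–B3, B1–B4, B4–B5
Each bag holds 4 vertices, so the decomposition has width 3, which upper-bounds the treewidth. Conversely, {a, d, e, h} is a clique of size 4, and the vertices of any clique must share a bag in every tree decomposition; so some bag has ≥ 4 vertices and tw(G) ≥ 3. The upper and lower bounds meet at 3, so that is the treewidth.

3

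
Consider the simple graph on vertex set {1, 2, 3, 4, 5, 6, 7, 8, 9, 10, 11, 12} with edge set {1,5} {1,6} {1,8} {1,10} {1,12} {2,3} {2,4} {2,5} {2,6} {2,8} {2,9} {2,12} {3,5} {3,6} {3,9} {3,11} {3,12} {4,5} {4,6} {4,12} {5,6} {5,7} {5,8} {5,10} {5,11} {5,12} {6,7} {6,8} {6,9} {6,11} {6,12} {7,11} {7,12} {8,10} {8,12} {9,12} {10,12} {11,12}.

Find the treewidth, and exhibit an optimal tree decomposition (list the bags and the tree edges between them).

Each bag holds 5 vertices, so the decomposition has width 4, which upper-bounds the treewidth. Conversely, {2, 3, 6, 9, 12} is a clique of size 5, and the vertices of any clique must share a bag in every tree decomposition; so some bag has ≥ 5 vertices and tw(G) ≥ 4. The upper and lower bounds meet at 4, so that is the treewidth.

Treewidth 4.
Bags: B1 = {2, 3, 5, 6, 12}  B2 = {3, 5, 6, 11, 12}  B3 = {5, 6, 7, 11, 12}  B4 = {2, 5, 6, 8, 12}  B5 = {1, 5, 6, 8, 12}  B6 = {1, 5, 8, 10, 12}  B7 = {2, 4, 5, 6, 12}  B8 = {2, 3, 6, 9, 12}
Tree: B1–B2, B2–B3, B1–B4, B4–B5, B5–B6, B1–B7, B1–B8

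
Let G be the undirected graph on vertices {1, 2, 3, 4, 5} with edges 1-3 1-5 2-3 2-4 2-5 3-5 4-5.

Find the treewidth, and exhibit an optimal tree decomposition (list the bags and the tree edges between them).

Every bag has size at most 3, so the width is 3 − 1 = 2 and tw(G) ≤ 2. Conversely, {1, 3, 5} is a clique of size 3, and the vertices of any clique must share a bag in every tree decomposition; so some bag has ≥ 3 vertices and tw(G) ≥ 2. The upper and lower bounds meet at 2, so that is the treewidth.

Treewidth 2.
Bags: B1 = {2, 4, 5}  B2 = {2, 3, 5}  B3 = {1, 3, 5}
Tree: B1–B2, B2–B3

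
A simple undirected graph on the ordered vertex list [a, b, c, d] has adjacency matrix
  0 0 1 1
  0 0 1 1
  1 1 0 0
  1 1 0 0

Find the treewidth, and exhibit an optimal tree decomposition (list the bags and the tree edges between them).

Each bag holds 3 vertices, so the decomposition has width 2, which upper-bounds the treewidth. For the lower bound, G contains the cycle d–b–c–a–d, so G is not a forest; only forests have treewidth ≤ 1, hence tw(G) ≥ 2. Hence tw(G) = 2 exactly.

Treewidth 2.
One such decomposition:
Bags: B1 = {b, c, d}  B2 = {a, c, d}
Tree: B1–B2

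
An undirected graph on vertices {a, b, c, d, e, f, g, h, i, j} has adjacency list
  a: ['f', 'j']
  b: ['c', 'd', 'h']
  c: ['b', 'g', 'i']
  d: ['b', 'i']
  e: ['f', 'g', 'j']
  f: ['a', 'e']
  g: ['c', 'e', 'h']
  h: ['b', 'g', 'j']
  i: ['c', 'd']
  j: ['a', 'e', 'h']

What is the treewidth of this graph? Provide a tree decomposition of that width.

Treewidth 2.
Bags: B1 = {a, e, f}  B2 = {a, e, j}  B3 = {e, g, j}  B4 = {g, h, j}  B5 = {c, g, h}  B6 = {b, c, h}  B7 = {b, c, i}  B8 = {b, d, i}
Tree: B1–B2, B2–B3, B3–B4, B4–B5, B5–B6, B6–B7, B7–B8

Every bag has size at most 3, so the width is 3 − 1 = 2 and tw(G) ≤ 2. The edges f–a–j–e–f form a cycle, so G is not a tree and its treewidth is at least 2. Therefore the treewidth is 2.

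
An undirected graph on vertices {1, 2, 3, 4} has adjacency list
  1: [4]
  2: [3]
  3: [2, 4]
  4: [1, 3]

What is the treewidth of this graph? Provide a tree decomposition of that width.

The largest bag has 2 vertices, giving width 1; this decomposition certifies tw(G) ≤ 1. Any graph with an edge has treewidth ≥ 1, and G has the edge 1–4. Therefore the treewidth is 1.

Treewidth 1.
One optimal decomposition is:
Bags: B1 = {1, 4}  B2 = {3, 4}  B3 = {2, 3}
Tree: B1–B2, B2–B3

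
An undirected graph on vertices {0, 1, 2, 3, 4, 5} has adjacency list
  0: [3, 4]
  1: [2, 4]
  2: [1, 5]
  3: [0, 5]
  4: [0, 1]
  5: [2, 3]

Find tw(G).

A width-2 tree decomposition is:
Bags: B1 = {0, 3, 4}  B2 = {1, 3, 4}  B3 = {1, 2, 3}  B4 = {2, 3, 5}
Tree: B1–B2, B2–B3, B3–B4
Every bag has size at most 3, so the width is 3 − 1 = 2 and tw(G) ≤ 2. For the lower bound, G contains the cycle 3–0–4–1–2–5–3, so G is not a forest; only forests have treewidth ≤ 1, hence tw(G) ≥ 2. Combining the bounds, tw(G) = 2.

2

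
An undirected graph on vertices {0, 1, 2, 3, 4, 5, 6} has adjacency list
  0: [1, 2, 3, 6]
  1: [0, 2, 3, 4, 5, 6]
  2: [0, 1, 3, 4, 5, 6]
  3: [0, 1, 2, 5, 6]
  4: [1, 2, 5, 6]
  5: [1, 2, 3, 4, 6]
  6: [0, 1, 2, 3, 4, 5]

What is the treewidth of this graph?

4

A width-4 tree decomposition is:
Bags: B1 = {1, 2, 4, 5, 6}  B2 = {1, 2, 3, 5, 6}  B3 = {0, 1, 2, 3, 6}
Tree: B1–B2, B2–B3
The largest bag has 5 vertices, giving width 4; this decomposition certifies tw(G) ≤ 4. On the other hand G contains the 5-clique {0, 1, 2, 3, 6}. A clique must lie in a single bag of any decomposition, so no decomposition can have width below 4. Hence tw(G) = 4 exactly.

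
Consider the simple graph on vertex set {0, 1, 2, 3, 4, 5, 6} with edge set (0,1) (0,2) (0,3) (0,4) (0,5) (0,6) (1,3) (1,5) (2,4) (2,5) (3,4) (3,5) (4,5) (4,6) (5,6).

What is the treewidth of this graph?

3

A width-3 tree decomposition is:
Bags: B1 = {0, 2, 4, 5}  B2 = {0, 4, 5, 6}  B3 = {0, 3, 4, 5}  B4 = {0, 1, 3, 5}
Tree: B1–B2, B1–B3, B3–B4
Each bag holds 4 vertices, so the decomposition has width 3, which upper-bounds the treewidth. Conversely, {0, 1, 3, 5} is a clique of size 4, and the vertices of any clique must share a bag in every tree decomposition; so some bag has ≥ 4 vertices and tw(G) ≥ 3. Combining the bounds, tw(G) = 3.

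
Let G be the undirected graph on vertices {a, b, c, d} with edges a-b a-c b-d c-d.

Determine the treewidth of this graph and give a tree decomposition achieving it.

The largest bag has 3 vertices, giving width 2; this decomposition certifies tw(G) ≤ 2. For the lower bound, G contains the cycle b–d–c–a–b, so G is not a forest; only forests have treewidth ≤ 1, hence tw(G) ≥ 2. Therefore the treewidth is 2.

Treewidth 2.
Bags: B1 = {b, c, d}  B2 = {a, b, c}
Tree: B1–B2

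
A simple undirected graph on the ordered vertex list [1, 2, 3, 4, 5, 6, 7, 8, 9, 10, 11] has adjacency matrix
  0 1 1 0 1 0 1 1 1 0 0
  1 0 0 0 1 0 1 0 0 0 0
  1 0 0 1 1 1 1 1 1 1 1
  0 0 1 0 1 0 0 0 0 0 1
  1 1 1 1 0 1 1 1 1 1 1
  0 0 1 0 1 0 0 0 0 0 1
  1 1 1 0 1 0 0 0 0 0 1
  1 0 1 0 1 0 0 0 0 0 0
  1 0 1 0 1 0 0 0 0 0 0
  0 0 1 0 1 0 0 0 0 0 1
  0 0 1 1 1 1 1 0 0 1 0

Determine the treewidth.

3

A width-3 tree decomposition is:
Bags: B1 = {3, 4, 5, 11}  B2 = {3, 5, 7, 11}  B3 = {1, 3, 5, 7}  B4 = {1, 3, 5, 8}  B5 = {3, 5, 10, 11}  B6 = {1, 3, 5, 9}  B7 = {1, 2, 5, 7}  B8 = {3, 5, 6, 11}
Tree: B1–B2, B2–B3, B3–B4, B2–B5, B3–B6, B3–B7, B2–B8
Every bag has size at most 4, so the width is 4 − 1 = 3 and tw(G) ≤ 3. Conversely, {1, 2, 5, 7} is a clique of size 4, and the vertices of any clique must share a bag in every tree decomposition; so some bag has ≥ 4 vertices and tw(G) ≥ 3. Therefore the treewidth is 3.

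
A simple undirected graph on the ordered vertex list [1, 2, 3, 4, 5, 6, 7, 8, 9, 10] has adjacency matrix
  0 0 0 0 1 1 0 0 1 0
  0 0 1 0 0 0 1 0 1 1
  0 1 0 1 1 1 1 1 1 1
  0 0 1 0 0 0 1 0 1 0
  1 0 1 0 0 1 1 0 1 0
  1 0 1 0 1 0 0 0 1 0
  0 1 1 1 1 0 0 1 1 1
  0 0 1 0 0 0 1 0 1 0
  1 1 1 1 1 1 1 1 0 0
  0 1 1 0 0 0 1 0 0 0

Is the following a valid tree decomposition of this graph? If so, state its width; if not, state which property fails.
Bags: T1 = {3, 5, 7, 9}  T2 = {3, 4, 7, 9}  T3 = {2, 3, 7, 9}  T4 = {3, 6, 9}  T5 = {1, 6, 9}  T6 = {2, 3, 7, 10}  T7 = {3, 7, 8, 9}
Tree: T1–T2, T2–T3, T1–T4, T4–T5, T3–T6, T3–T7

A tree decomposition must satisfy three properties: every vertex lies in some bag; for every edge, both endpoints lie together in some bag; and for every vertex, the bags containing it form a connected subtree. Here edge (5,6) lies in no bag, so the decomposition is invalid.

No — edge (5,6) lies in no bag.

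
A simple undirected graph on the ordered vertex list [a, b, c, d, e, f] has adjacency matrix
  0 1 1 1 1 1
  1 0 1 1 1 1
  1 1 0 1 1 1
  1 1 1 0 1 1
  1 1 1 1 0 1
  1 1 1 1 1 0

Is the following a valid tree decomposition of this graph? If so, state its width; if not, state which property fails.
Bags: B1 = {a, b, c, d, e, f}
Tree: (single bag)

Yes; width 5.

Checking the three conditions: (i) the bags cover all of {a, b, c, d, e, f}; (ii) for each edge, some bag contains both endpoints; (iii) the bags containing any fixed vertex form a subtree. All hold, so the decomposition is valid with width 6 − 1 = 5.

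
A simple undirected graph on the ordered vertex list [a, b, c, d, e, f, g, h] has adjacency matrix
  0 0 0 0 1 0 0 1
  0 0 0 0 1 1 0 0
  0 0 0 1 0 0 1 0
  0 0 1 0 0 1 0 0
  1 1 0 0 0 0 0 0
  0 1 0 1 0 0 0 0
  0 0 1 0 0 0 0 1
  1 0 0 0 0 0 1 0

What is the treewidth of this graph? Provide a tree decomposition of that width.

Every bag has size at most 3, so the width is 3 − 1 = 2 and tw(G) ≤ 2. For the lower bound, G contains the cycle e–a–h–g–c–d–f–b–e, so G is not a forest; only forests have treewidth ≤ 1, hence tw(G) ≥ 2. Combining the bounds, tw(G) = 2.

Treewidth 2.
Bags: B1 = {a, e, h}  B2 = {e, g, h}  B3 = {c, e, g}  B4 = {c, d, e}  B5 = {d, e, f}  B6 = {b, e, f}
Tree: B1–B2, B2–B3, B3–B4, B4–B5, B5–B6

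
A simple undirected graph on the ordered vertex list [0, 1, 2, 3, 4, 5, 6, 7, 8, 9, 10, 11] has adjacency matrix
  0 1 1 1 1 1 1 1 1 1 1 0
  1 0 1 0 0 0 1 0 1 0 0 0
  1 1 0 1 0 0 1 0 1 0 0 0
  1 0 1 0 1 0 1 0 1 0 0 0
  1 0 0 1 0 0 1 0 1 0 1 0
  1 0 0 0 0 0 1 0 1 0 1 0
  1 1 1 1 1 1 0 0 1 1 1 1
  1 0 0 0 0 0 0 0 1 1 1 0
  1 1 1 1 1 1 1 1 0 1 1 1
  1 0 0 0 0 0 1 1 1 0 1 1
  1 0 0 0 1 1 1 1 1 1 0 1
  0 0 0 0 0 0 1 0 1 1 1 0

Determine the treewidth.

A width-4 tree decomposition is:
Bags: B1 = {0, 4, 6, 8, 10}  B2 = {0, 6, 8, 9, 10}  B3 = {0, 7, 8, 9, 10}  B4 = {0, 3, 4, 6, 8}  B5 = {0, 2, 3, 6, 8}  B6 = {0, 5, 6, 8, 10}  B7 = {0, 1, 2, 6, 8}  B8 = {6, 8, 9, 10, 11}
Tree: B1–B2, B2–B3, B1–B4, B4–B5, B2–B6, B5–B7, B2–B8
The largest bag has 5 vertices, giving width 4; this decomposition certifies tw(G) ≤ 4. For the lower bound, the 5 vertices {0, 6, 8, 9, 10} are pairwise adjacent, and any tree decomposition puts a clique entirely inside one bag — forcing width ≥ 4. Hence tw(G) = 4 exactly.

4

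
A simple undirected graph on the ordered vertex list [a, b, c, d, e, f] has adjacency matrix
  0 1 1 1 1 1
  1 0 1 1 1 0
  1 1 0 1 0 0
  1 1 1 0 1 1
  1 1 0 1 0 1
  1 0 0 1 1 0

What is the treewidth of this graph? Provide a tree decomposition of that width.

The largest bag has 4 vertices, giving width 3; this decomposition certifies tw(G) ≤ 3. On the other hand G contains the 4-clique {a, d, e, f}. A clique must lie in a single bag of any decomposition, so no decomposition can have width below 3. Combining the bounds, tw(G) = 3.

Treewidth 3.
One such decomposition:
Bags: B1 = {a, b, d, e}  B2 = {a, b, c, d}  B3 = {a, d, e, f}
Tree: B1–B2, B1–B3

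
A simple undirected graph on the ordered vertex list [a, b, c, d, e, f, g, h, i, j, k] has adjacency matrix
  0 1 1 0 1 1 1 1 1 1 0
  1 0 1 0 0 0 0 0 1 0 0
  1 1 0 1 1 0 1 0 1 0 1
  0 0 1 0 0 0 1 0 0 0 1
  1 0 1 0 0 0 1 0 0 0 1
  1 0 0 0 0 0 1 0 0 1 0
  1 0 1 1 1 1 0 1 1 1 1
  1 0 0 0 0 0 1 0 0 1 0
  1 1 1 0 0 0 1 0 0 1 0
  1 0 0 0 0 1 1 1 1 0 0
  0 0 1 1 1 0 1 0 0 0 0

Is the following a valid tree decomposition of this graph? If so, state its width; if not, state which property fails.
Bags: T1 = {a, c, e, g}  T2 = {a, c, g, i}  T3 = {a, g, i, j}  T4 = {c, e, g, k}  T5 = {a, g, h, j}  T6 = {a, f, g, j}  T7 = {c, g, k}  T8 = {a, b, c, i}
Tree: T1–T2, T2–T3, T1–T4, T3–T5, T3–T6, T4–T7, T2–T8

A tree decomposition must satisfy three properties: every vertex lies in some bag; for every edge, both endpoints lie together in some bag; and for every vertex, the bags containing it form a connected subtree. Here vertex d appears in no bag, so the decomposition is invalid.

No — vertex d appears in no bag.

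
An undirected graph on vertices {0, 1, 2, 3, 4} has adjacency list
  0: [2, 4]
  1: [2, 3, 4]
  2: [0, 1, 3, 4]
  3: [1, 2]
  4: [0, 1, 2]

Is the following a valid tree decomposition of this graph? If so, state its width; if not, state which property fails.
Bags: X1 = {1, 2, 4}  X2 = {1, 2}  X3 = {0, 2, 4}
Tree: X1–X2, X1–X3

A tree decomposition must satisfy three properties: every vertex lies in some bag; for every edge, both endpoints lie together in some bag; and for every vertex, the bags containing it form a connected subtree. Here vertex 3 appears in no bag, so the decomposition is invalid.

No — vertex 3 appears in no bag.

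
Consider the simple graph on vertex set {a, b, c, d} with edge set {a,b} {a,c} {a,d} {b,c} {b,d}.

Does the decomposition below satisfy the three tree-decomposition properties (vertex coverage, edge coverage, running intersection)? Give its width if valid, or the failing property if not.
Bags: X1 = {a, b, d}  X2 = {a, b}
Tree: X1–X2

A tree decomposition must satisfy three properties: every vertex lies in some bag; for every edge, both endpoints lie together in some bag; and for every vertex, the bags containing it form a connected subtree. Here vertex c appears in no bag, so the decomposition is invalid.

No — vertex c appears in no bag.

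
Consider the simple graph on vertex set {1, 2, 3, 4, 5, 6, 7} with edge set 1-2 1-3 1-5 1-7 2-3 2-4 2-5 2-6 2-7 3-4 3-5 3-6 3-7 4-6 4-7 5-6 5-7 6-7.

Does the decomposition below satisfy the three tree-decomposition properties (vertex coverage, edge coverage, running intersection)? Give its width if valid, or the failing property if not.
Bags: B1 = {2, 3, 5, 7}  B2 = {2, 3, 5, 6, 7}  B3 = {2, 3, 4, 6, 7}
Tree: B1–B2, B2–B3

No — vertex 1 appears in no bag.

A tree decomposition must satisfy three properties: every vertex lies in some bag; for every edge, both endpoints lie together in some bag; and for every vertex, the bags containing it form a connected subtree. Here vertex 1 appears in no bag, so the decomposition is invalid.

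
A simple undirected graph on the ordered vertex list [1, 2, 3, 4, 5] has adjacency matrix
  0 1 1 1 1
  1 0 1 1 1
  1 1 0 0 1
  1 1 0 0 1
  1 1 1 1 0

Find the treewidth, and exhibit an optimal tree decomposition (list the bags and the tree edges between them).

Treewidth 3.
One optimal decomposition is:
Bags: B1 = {1, 2, 4, 5}  B2 = {1, 2, 3, 5}
Tree: B1–B2

Every bag has size at most 4, so the width is 4 − 1 = 3 and tw(G) ≤ 3. On the other hand G contains the 4-clique {1, 2, 3, 5}. A clique must lie in a single bag of any decomposition, so no decomposition can have width below 3. Combining the bounds, tw(G) = 3.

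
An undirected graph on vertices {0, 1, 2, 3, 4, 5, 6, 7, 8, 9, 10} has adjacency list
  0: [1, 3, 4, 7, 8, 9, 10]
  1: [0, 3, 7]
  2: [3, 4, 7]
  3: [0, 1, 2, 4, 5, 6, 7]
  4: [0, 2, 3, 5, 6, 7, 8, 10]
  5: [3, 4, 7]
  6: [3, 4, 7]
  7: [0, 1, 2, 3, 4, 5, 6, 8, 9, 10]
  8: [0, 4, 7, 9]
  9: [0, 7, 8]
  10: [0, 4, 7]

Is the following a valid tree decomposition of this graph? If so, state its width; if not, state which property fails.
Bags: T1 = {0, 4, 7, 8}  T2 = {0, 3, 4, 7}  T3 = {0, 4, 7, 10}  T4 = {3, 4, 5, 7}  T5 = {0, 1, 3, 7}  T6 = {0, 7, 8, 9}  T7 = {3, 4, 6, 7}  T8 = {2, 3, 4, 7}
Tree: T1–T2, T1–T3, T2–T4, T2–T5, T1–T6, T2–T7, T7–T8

Checking the three conditions: (i) the bags cover all of {0, 1, 2, 3, 4, 5, 6, 7, 8, 9, 10}; (ii) for each edge, some bag contains both endpoints; (iii) the bags containing any fixed vertex form a subtree. All hold, so the decomposition is valid with width 4 − 1 = 3.

Yes; width 3.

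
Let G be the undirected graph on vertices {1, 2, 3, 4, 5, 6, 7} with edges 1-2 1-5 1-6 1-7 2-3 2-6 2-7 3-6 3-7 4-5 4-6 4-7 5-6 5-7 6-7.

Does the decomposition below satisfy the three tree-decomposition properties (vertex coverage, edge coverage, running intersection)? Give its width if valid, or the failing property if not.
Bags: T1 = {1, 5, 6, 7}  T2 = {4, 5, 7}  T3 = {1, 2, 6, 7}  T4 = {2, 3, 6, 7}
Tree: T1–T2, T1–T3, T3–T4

A tree decomposition must satisfy three properties: every vertex lies in some bag; for every edge, both endpoints lie together in some bag; and for every vertex, the bags containing it form a connected subtree. Here edge (6,4) lies in no bag, so the decomposition is invalid.

No — edge (6,4) lies in no bag.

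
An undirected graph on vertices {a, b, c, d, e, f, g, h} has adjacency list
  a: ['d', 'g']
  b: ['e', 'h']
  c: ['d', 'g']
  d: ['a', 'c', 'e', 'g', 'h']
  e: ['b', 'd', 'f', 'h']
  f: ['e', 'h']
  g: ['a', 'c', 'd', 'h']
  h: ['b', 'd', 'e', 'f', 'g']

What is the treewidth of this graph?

A width-2 tree decomposition is:
Bags: B1 = {b, e, h}  B2 = {e, f, h}  B3 = {d, e, h}  B4 = {d, g, h}  B5 = {c, d, g}  B6 = {a, d, g}
Tree: B1–B2, B2–B3, B3–B4, B4–B5, B4–B6
Every bag has size at most 3, so the width is 3 − 1 = 2 and tw(G) ≤ 2. On the other hand G contains the 3-clique {d, g, h}. A clique must lie in a single bag of any decomposition, so no decomposition can have width below 2. Therefore the treewidth is 2.

2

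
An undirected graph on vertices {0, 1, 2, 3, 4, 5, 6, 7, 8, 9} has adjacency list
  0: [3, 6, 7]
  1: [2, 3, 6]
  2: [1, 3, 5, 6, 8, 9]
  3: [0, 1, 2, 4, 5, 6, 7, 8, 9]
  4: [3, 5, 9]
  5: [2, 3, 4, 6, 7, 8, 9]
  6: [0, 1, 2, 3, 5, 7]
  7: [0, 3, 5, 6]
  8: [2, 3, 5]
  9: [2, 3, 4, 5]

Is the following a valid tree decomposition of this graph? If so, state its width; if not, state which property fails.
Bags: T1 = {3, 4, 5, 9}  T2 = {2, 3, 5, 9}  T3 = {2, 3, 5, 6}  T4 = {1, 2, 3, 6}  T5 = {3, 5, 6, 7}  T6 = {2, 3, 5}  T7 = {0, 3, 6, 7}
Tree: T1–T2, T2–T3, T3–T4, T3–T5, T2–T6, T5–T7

A tree decomposition must satisfy three properties: every vertex lies in some bag; for every edge, both endpoints lie together in some bag; and for every vertex, the bags containing it form a connected subtree. Here vertex 8 appears in no bag, so the decomposition is invalid.

No — vertex 8 appears in no bag.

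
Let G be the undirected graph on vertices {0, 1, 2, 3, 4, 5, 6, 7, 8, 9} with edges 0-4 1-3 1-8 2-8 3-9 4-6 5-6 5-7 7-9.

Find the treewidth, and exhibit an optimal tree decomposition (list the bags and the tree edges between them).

Treewidth 1.
One such decomposition:
Bags: B1 = {0, 4}  B2 = {4, 6}  B3 = {5, 6}  B4 = {5, 7}  B5 = {7, 9}  B6 = {3, 9}  B7 = {1, 3}  B8 = {1, 8}  B9 = {2, 8}
Tree: B1–B2, B2–B3, B3–B4, B4–B5, B5–B6, B6–B7, B7–B8, B8–B9

The largest bag has 2 vertices, giving width 1; this decomposition certifies tw(G) ≤ 1. Any graph with an edge has treewidth ≥ 1, and G has the edge 0–4. The upper and lower bounds meet at 1, so that is the treewidth.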